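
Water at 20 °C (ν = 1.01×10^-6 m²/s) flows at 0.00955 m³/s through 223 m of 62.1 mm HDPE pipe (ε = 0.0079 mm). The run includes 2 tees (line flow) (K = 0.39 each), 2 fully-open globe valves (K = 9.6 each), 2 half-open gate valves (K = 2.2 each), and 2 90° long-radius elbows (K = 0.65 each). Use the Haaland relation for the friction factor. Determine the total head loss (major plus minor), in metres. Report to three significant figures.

V = 4Q/(πD²) = 3.153 m/s; V²/2g = 0.5067 m
Re = 1.94×10^5, ε/D = 1.27×10^-4 → f = 0.01646 (Haaland)
Major: h_f = f(L/D)·V²/2g = 0.01646·3591·0.5067 = 29.94 m
Minor: ΣK = 25.7; h_m = ΣK·V²/2g = 13.01 m
Total H_L = 29.94 + 13.01 = 42.96 m

H_L ≈ 43.0 m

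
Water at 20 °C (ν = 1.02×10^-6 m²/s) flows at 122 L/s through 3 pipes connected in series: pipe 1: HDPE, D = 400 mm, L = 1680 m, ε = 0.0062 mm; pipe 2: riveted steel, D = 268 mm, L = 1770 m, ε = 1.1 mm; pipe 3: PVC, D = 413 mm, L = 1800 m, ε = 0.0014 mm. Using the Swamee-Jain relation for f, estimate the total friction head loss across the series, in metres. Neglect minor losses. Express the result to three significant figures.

Pipe 1: V = 0.9708 m/s, Re = 3.81×10^5, ε/D = 1.55×10^-5, f = 0.01396, h_1 = f(L/D)V²/2g = 2.817 m
Pipe 2: V = 2.163 m/s, Re = 5.68×10^5, ε/D = 0.00410, f = 0.02892, h_2 = f(L/D)V²/2g = 45.53 m
Pipe 3: V = 0.9107 m/s, Re = 3.69×10^5, ε/D = 3.39×10^-6, f = 0.01388, h_3 = f(L/D)V²/2g = 2.557 m
Series → Q common, losses add: H = Σh = 50.90 m

H ≈ 50.9 m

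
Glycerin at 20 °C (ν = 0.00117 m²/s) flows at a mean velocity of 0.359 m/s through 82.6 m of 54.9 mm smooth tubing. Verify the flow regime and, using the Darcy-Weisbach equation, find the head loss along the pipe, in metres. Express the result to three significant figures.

Re = VD/ν = 0.359·0.05490/0.00117 = 16.8 → laminar (Re < 2300)
f = 64/Re = 3.799
h_f = f(L/D)V²/(2g) = 3.799·(82.6/0.05490)·0.359²/(2·9.81) = 37.55 m

h_f ≈ 37.5 m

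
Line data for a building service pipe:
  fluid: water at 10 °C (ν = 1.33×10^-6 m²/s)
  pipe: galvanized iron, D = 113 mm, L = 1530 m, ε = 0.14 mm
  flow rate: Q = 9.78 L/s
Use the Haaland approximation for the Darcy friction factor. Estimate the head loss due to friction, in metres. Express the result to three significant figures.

h_f ≈ 15.2 m

V = 4Q/(πD²) = 4·0.00978/(π·0.113²) = 0.9752 m/s
Re = VD/ν = 0.9752·0.113/1.33×10^-6 = 8.29×10^4 → turbulent
ε/D = 0.14/113 = 0.00124
Haaland: f = 0.02312
h_f = f(L/D)V²/(2g) = 0.02312·(1530/0.113)·0.9752²/(2·9.81) = 15.18 m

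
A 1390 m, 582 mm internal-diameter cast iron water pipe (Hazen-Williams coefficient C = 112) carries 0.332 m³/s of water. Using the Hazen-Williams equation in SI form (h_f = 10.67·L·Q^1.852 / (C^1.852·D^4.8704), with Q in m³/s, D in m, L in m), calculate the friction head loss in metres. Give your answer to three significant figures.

h_f ≈ 4.31 m

h_f = 10.67·1390·0.332^1.852 / (112^1.852·0.582^4.8704) = 4.306 m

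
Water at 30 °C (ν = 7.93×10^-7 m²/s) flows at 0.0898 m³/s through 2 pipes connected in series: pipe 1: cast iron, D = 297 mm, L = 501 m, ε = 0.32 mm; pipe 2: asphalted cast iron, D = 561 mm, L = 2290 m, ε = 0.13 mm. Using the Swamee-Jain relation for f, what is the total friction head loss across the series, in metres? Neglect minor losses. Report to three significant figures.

Pipe 1: V = 1.296 m/s, Re = 4.85×10^5, ε/D = 0.00108, f = 0.02070, h_1 = f(L/D)V²/2g = 2.991 m
Pipe 2: V = 0.3633 m/s, Re = 2.57×10^5, ε/D = 2.32×10^-4, f = 0.01684, h_2 = f(L/D)V²/2g = 0.4624 m
Series → Q common, losses add: H = Σh = 3.453 m

H ≈ 3.45 m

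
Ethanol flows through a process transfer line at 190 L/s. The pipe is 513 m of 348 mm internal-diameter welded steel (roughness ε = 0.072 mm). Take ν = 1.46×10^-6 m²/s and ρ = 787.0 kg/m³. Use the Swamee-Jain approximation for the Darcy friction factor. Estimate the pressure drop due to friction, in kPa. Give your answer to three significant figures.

V = 4Q/(πD²) = 4·0.190/(π·0.348²) = 1.998 m/s
Re = VD/ν = 1.998·0.348/1.46×10^-6 = 4.76×10^5 → turbulent
ε/D = 0.072/348 = 2.07×10^-4
Swamee-Jain: f = 0.01564
h_f = f(L/D)V²/(2g) = 0.01564·(513/0.348)·1.998²/(2·9.81) = 4.689 m
Δp = ρg·h_f = 787.0·9.81·4.689 = 36.20 kPa

Δp ≈ 36.2 kPa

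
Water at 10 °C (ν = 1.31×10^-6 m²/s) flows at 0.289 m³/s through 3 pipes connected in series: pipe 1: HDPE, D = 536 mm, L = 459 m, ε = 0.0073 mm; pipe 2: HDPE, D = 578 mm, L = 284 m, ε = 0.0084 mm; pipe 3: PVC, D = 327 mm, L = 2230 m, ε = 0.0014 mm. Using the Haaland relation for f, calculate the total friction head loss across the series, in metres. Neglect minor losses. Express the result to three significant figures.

Pipe 1: V = 1.281 m/s, Re = 5.24×10^5, ε/D = 1.36×10^-5, f = 0.01312, h_1 = f(L/D)V²/2g = 0.9391 m
Pipe 2: V = 1.101 m/s, Re = 4.86×10^5, ε/D = 1.45×10^-5, f = 0.01329, h_2 = f(L/D)V²/2g = 0.4039 m
Pipe 3: V = 3.441 m/s, Re = 8.59×10^5, ε/D = 4.28×10^-6, f = 0.01195, h_3 = f(L/D)V²/2g = 49.20 m
Series → Q common, losses add: H = Σh = 50.54 m

H ≈ 50.5 m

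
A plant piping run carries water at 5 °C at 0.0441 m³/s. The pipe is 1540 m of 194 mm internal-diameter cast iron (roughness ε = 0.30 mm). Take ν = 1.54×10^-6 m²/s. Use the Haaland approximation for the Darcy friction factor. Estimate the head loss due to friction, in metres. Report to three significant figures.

h_f ≈ 20.6 m

V = 4Q/(πD²) = 4·0.0441/(π·0.194²) = 1.492 m/s
Re = VD/ν = 1.492·0.194/1.54×10^-6 = 1.88×10^5 → turbulent
ε/D = 0.30/194 = 0.00155
Haaland: f = 0.02293
h_f = f(L/D)V²/(2g) = 0.02293·(1540/0.194)·1.492²/(2·9.81) = 20.65 m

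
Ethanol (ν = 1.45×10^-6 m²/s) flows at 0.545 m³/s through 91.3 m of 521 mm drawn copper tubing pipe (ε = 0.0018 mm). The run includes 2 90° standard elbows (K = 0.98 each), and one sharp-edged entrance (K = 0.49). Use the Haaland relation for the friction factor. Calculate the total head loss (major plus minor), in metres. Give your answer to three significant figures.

H_L ≈ 1.51 m

V = 4Q/(πD²) = 2.556 m/s; V²/2g = 0.3331 m
Re = 9.19×10^5, ε/D = 3.45×10^-6 → f = 0.01181 (Haaland)
Major: h_f = f(L/D)·V²/2g = 0.01181·175.2·0.3331 = 0.6892 m
Minor: ΣK = 2.45; h_m = ΣK·V²/2g = 0.8161 m
Total H_L = 0.6892 + 0.8161 = 1.505 m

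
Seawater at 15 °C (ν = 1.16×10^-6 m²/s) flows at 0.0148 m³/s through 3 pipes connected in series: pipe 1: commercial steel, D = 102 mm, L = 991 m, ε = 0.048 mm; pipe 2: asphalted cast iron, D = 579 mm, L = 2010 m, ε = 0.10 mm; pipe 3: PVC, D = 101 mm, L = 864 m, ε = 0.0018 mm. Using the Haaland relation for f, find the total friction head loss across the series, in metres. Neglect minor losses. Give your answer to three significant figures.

Pipe 1: V = 1.811 m/s, Re = 1.59×10^5, ε/D = 4.71×10^-4, f = 0.01889, h_1 = f(L/D)V²/2g = 30.69 m
Pipe 2: V = 0.05621 m/s, Re = 2.81×10^4, ε/D = 1.73×10^-4, f = 0.02405, h_2 = f(L/D)V²/2g = 0.01344 m
Pipe 3: V = 1.847 m/s, Re = 1.61×10^5, ε/D = 1.78×10^-5, f = 0.01627, h_3 = f(L/D)V²/2g = 24.21 m
Series → Q common, losses add: H = Σh = 54.91 m

H ≈ 54.9 m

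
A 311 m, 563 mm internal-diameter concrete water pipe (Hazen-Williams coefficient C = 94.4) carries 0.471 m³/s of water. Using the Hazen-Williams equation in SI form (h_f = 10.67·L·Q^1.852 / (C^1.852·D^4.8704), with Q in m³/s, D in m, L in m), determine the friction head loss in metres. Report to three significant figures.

h_f = 10.67·311·0.471^1.852 / (94.4^1.852·0.563^4.8704) = 2.971 m

h_f ≈ 2.97 m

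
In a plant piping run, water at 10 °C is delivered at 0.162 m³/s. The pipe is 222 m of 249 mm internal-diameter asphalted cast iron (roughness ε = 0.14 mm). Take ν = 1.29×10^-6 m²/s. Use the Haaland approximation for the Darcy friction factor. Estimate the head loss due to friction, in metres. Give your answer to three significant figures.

V = 4Q/(πD²) = 4·0.162/(π·0.249²) = 3.327 m/s
Re = VD/ν = 3.327·0.249/1.29×10^-6 = 6.42×10^5 → turbulent
ε/D = 0.14/249 = 5.62×10^-4
Haaland: f = 0.01780
h_f = f(L/D)V²/(2g) = 0.01780·(222/0.249)·3.327²/(2·9.81) = 8.952 m

h_f ≈ 8.95 m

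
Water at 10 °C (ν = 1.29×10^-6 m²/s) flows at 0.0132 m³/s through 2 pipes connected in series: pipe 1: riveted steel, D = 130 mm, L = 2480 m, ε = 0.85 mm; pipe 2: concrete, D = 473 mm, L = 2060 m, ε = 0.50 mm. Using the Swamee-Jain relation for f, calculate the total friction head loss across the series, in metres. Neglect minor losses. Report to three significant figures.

Pipe 1: V = 0.9945 m/s, Re = 1.00×10^5, ε/D = 0.00654, f = 0.03403, h_1 = f(L/D)V²/2g = 32.73 m
Pipe 2: V = 0.07512 m/s, Re = 2.75×10^4, ε/D = 0.00106, f = 0.02665, h_2 = f(L/D)V²/2g = 0.03338 m
Series → Q common, losses add: H = Σh = 32.76 m

H ≈ 32.8 m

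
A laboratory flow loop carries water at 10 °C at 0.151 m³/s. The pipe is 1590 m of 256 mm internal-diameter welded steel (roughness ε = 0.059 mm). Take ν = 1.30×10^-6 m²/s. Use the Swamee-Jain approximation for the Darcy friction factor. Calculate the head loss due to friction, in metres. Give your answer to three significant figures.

h_f ≈ 42.5 m

V = 4Q/(πD²) = 4·0.151/(π·0.256²) = 2.934 m/s
Re = VD/ν = 2.934·0.256/1.30×10^-6 = 5.78×10^5 → turbulent
ε/D = 0.059/256 = 2.30×10^-4
Swamee-Jain: f = 0.01562
h_f = f(L/D)V²/(2g) = 0.01562·(1590/0.256)·2.934²/(2·9.81) = 42.54 m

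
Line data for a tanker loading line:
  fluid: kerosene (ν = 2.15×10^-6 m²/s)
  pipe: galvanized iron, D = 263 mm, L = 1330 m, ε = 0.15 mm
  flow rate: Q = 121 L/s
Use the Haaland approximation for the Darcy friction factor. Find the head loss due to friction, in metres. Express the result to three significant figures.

V = 4Q/(πD²) = 4·0.121/(π·0.263²) = 2.227 m/s
Re = VD/ν = 2.227·0.263/2.15×10^-6 = 2.72×10^5 → turbulent
ε/D = 0.15/263 = 5.70×10^-4
Haaland: f = 0.01858
h_f = f(L/D)V²/(2g) = 0.01858·(1330/0.263)·2.227²/(2·9.81) = 23.76 m

h_f ≈ 23.8 m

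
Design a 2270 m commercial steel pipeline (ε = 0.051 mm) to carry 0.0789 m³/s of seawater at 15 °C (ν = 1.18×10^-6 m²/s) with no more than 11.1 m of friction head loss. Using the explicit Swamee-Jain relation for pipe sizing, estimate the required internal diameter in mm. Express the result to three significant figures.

Swamee-Jain (Type III): D = 0.66·[ε^1.25·(LQ²/(gh_f))^4.75 + ν·Q^9.4·(L/(gh_f))^5.2]^0.04
LQ²/(gh_f) = 0.1298; L/(gh_f) = 20.85
Term 1 = ε^1.25·(…)^4.75 = 2.64×10^-10; Term 2 = ν·Q^9.4·(…)^5.2 = 3.66×10^-10
D = 0.66·(2.64×10^-10 + 3.66×10^-10)^0.04 = 0.2828 m = 283 mm
Check: V = 1.26 m/s, Re = 3.01×10^5, f = 0.01614, h_f = 10.4 m ≈ 11.1 m ✓

D ≈ 283 mm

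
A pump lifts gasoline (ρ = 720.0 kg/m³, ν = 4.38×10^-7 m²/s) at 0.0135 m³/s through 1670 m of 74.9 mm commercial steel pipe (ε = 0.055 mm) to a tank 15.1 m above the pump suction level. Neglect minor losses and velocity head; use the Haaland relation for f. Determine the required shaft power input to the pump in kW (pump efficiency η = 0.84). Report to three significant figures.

P_shaft ≈ 24.6 kW

V = 4Q/(πD²) = 3.064 m/s; Re = 5.24×10^5; ε/D = 7.34×10^-4; f = 0.01890
h_f = f(L/D)V²/2g = 201.6 m
Total head H = z + h_f = 15.1 + 201.6 = 216.7 m
P_hyd = ρgQH = 720.0·9.81·0.0135·216.7 = 20.66 kW
P_shaft = P_hyd/η = 20.66/0.84 = 24.60 kW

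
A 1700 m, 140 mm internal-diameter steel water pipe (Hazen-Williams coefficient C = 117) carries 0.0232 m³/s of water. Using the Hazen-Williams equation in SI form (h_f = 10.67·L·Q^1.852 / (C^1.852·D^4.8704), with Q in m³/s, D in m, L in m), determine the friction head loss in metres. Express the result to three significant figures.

h_f ≈ 36.3 m

h_f = 10.67·1700·0.0232^1.852 / (117^1.852·0.140^4.8704) = 36.30 m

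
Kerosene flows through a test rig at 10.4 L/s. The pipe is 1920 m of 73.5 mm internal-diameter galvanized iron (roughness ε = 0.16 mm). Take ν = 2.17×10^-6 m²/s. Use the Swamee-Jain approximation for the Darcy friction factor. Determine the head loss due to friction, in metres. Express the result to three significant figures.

V = 4Q/(πD²) = 4·0.0104/(π·0.0735²) = 2.451 m/s
Re = VD/ν = 2.451·0.0735/2.17×10^-6 = 8.30×10^4 → turbulent
ε/D = 0.16/73.5 = 0.00218
Swamee-Jain: f = 0.02609
h_f = f(L/D)V²/(2g) = 0.02609·(1920/0.0735)·2.451²/(2·9.81) = 208.7 m

h_f ≈ 209 m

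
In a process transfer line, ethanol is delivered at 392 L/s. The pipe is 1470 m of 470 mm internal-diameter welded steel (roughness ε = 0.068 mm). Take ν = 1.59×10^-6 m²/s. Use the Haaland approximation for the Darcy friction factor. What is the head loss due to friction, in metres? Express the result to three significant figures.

V = 4Q/(πD²) = 4·0.392/(π·0.470²) = 2.259 m/s
Re = VD/ν = 2.259·0.470/1.59×10^-6 = 6.68×10^5 → turbulent
ε/D = 0.068/470 = 1.45×10^-4
Haaland: f = 0.01436
h_f = f(L/D)V²/(2g) = 0.01436·(1470/0.470)·2.259²/(2·9.81) = 11.69 m

h_f ≈ 11.7 m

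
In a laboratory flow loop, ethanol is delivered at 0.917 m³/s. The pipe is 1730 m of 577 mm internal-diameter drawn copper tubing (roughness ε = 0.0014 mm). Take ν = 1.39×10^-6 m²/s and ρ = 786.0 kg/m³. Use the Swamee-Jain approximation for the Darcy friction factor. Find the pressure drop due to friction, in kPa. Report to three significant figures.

Δp ≈ 159 kPa

V = 4Q/(πD²) = 4·0.917/(π·0.577²) = 3.507 m/s
Re = VD/ν = 3.507·0.577/1.39×10^-6 = 1.46×10^6 → turbulent
ε/D = 0.0014/577 = 2.43×10^-6
Swamee-Jain: f = 0.01098
h_f = f(L/D)V²/(2g) = 0.01098·(1730/0.577)·3.507²/(2·9.81) = 20.64 m
Δp = ρg·h_f = 786.0·9.81·20.64 = 159.2 kPa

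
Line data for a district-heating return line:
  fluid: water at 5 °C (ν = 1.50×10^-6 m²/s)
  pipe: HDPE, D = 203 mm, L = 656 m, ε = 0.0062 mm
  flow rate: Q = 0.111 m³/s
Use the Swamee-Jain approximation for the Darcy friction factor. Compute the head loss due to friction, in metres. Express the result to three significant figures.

V = 4Q/(πD²) = 4·0.111/(π·0.203²) = 3.430 m/s
Re = VD/ν = 3.430·0.203/1.50×10^-6 = 4.64×10^5 → turbulent
ε/D = 0.0062/203 = 3.05×10^-5
Swamee-Jain: f = 0.01372
h_f = f(L/D)V²/(2g) = 0.01372·(656/0.203)·3.430²/(2·9.81) = 26.58 m

h_f ≈ 26.6 m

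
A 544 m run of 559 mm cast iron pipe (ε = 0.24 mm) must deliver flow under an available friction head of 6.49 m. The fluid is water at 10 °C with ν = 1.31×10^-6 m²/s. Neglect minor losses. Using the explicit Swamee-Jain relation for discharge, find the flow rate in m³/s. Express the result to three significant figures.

Swamee-Jain (Type II): Q = -0.965·√(gD⁵h_f/L)·ln[ε/(3.7D) + √(3.17ν²L/(gD³h_f))]
√(gD⁵h_f/L) = √(9.81·0.559⁵·6.49/544) = 0.07993
ε/(3.7D) = 1.16×10^-4; √(3.17ν²L/(gD³h_f)) = 1.63×10^-5
Q = -0.965·0.07993·ln(1.324×10^-4) = 0.6888 m³/s
Check: V = 2.81 m/s, Re = 1.20×10^6, f = 0.01671, h_f = 6.53 m ≈ 6.49 m ✓

Q ≈ 0.689 m³/s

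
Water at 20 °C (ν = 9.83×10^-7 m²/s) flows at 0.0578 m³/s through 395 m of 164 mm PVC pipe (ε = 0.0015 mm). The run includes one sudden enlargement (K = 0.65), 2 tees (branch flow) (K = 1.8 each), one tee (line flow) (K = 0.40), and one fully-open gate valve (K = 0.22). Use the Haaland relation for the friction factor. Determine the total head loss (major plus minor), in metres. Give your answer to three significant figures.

H_L ≈ 14.2 m

V = 4Q/(πD²) = 2.736 m/s; V²/2g = 0.3816 m
Re = 4.56×10^5, ε/D = 9.15×10^-6 → f = 0.01337 (Haaland)
Major: h_f = f(L/D)·V²/2g = 0.01337·2409·0.3816 = 12.29 m
Minor: ΣK = 4.87; h_m = ΣK·V²/2g = 1.858 m
Total H_L = 12.29 + 1.858 = 14.15 m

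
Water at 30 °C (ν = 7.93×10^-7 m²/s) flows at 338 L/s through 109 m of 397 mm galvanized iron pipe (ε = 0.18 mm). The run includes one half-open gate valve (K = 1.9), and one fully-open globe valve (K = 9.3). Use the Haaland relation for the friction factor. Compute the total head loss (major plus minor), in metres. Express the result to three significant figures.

H_L ≈ 6.00 m

V = 4Q/(πD²) = 2.731 m/s; V²/2g = 0.3800 m
Re = 1.37×10^6, ε/D = 4.53×10^-4 → f = 0.01672 (Haaland)
Major: h_f = f(L/D)·V²/2g = 0.01672·274.6·0.3800 = 1.745 m
Minor: ΣK = 11.2; h_m = ΣK·V²/2g = 4.256 m
Total H_L = 1.745 + 4.256 = 6.001 m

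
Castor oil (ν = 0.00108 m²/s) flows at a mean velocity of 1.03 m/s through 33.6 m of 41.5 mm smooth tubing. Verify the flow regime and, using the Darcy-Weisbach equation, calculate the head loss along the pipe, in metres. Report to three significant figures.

Re = VD/ν = 1.03·0.04150/0.00108 = 39.6 → laminar (Re < 2300)
f = 64/Re = 1.617
h_f = f(L/D)V²/(2g) = 1.617·(33.6/0.04150)·1.03²/(2·9.81) = 70.79 m

h_f ≈ 70.8 m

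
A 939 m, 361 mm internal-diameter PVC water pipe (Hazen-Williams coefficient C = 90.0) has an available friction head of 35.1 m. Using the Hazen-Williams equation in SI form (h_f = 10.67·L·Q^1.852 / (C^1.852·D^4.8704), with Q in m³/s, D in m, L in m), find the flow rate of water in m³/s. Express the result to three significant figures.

Q ≈ 0.292 m³/s

Rearranging: Q = [h_f·C^1.852·D^4.8704 / (10.67·L)]^(1/1.852)
Q = [35.1·90.0^1.852·0.361^4.8704 / (10.67·939)]^0.540 = 0.2915 m³/s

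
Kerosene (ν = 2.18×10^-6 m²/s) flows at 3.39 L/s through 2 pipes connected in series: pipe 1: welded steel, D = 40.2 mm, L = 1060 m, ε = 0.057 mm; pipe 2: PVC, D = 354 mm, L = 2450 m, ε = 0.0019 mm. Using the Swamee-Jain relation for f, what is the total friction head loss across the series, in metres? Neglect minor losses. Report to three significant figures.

Pipe 1: V = 2.671 m/s, Re = 4.93×10^4, ε/D = 0.00142, f = 0.02538, h_1 = f(L/D)V²/2g = 243.3 m
Pipe 2: V = 0.03444 m/s, Re = 5590, ε/D = 5.37×10^-6, f = 0.03660, h_2 = f(L/D)V²/2g = 0.01531 m
Series → Q common, losses add: H = Σh = 243.3 m

H ≈ 243 m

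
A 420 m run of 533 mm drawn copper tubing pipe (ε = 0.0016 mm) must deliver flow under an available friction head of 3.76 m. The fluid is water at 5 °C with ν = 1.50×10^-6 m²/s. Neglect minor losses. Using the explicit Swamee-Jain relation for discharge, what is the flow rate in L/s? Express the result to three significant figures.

Q ≈ 631 L/s

Swamee-Jain (Type II): Q = -0.965·√(gD⁵h_f/L)·ln[ε/(3.7D) + √(3.17ν²L/(gD³h_f))]
√(gD⁵h_f/L) = √(9.81·0.533⁵·3.76/420) = 0.06146
ε/(3.7D) = 8.11×10^-7; √(3.17ν²L/(gD³h_f)) = 2.32×10^-5
Q = -0.965·0.06146·ln(2.397×10^-5) = 0.6310 m³/s
Check: V = 2.83 m/s, Re = 1.00×10^6, f = 0.01167, h_f = 3.75 m ≈ 3.76 m ✓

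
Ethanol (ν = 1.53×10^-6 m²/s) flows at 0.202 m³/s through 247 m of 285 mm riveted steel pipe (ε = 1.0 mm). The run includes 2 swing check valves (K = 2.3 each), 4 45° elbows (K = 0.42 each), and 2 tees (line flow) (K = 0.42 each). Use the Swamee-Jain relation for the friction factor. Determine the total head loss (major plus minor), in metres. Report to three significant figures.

V = 4Q/(πD²) = 3.166 m/s; V²/2g = 0.5110 m
Re = 5.90×10^5, ε/D = 0.00351 → f = 0.02766 (Swamee-Jain)
Major: h_f = f(L/D)·V²/2g = 0.02766·866.7·0.5110 = 12.25 m
Minor: ΣK = 7.12; h_m = ΣK·V²/2g = 3.639 m
Total H_L = 12.25 + 3.639 = 15.89 m

H_L ≈ 15.9 m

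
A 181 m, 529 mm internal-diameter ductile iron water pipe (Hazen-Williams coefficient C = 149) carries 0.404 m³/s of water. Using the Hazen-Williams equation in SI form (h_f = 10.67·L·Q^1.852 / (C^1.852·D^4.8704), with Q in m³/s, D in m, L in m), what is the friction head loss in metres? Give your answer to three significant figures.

h_f ≈ 0.757 m

h_f = 10.67·181·0.404^1.852 / (149^1.852·0.529^4.8704) = 0.7568 m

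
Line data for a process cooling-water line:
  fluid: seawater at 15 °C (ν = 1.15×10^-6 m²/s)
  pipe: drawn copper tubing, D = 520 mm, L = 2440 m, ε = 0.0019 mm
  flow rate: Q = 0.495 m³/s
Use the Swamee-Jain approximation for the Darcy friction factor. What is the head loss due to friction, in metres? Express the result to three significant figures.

V = 4Q/(πD²) = 4·0.495/(π·0.520²) = 2.331 m/s
Re = VD/ν = 2.331·0.520/1.15×10^-6 = 1.05×10^6 → turbulent
ε/D = 0.0019/520 = 3.65×10^-6
Swamee-Jain: f = 0.01160
h_f = f(L/D)V²/(2g) = 0.01160·(2440/0.520)·2.331²/(2·9.81) = 15.07 m

h_f ≈ 15.1 m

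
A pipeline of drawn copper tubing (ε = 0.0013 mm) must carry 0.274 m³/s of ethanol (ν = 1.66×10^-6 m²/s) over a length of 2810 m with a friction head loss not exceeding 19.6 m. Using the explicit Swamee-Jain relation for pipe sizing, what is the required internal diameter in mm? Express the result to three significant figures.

Swamee-Jain (Type III): D = 0.66·[ε^1.25·(LQ²/(gh_f))^4.75 + ν·Q^9.4·(L/(gh_f))^5.2]^0.04
LQ²/(gh_f) = 1.097; L/(gh_f) = 14.61
Term 1 = ε^1.25·(…)^4.75 = 6.82×10^-8; Term 2 = ν·Q^9.4·(…)^5.2 = 9.81×10^-6
D = 0.66·(6.82×10^-8 + 9.81×10^-6)^0.04 = 0.4162 m = 416 mm
Check: V = 2.01 m/s, Re = 5.05×10^5, f = 0.01312, h_f = 18.3 m ≈ 19.6 m ✓

D ≈ 416 mm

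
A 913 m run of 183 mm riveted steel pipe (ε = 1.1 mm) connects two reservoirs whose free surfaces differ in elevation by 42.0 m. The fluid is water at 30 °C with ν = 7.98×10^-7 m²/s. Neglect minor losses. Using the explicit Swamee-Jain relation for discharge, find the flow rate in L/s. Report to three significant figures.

Q ≈ 59.5 L/s

Swamee-Jain (Type II): Q = -0.965·√(gD⁵h_f/L)·ln[ε/(3.7D) + √(3.17ν²L/(gD³h_f))]
√(gD⁵h_f/L) = √(9.81·0.183⁵·42.0/913) = 0.009624
ε/(3.7D) = 0.00162; √(3.17ν²L/(gD³h_f)) = 2.70×10^-5
Q = -0.965·0.009624·ln(0.001652) = 0.05949 m³/s
Check: V = 2.26 m/s, Re = 5.19×10^5, f = 0.03239, h_f = 42.1 m ≈ 42.0 m ✓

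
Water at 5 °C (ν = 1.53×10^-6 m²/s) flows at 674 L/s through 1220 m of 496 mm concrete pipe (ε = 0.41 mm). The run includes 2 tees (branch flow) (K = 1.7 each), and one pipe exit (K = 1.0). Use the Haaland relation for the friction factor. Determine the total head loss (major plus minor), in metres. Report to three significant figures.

H_L ≈ 31.8 m

V = 4Q/(πD²) = 3.488 m/s; V²/2g = 0.6202 m
Re = 1.13×10^6, ε/D = 8.27×10^-4 → f = 0.01906 (Haaland)
Major: h_f = f(L/D)·V²/2g = 0.01906·2460·0.6202 = 29.08 m
Minor: ΣK = 4.40; h_m = ΣK·V²/2g = 2.729 m
Total H_L = 29.08 + 2.729 = 31.81 m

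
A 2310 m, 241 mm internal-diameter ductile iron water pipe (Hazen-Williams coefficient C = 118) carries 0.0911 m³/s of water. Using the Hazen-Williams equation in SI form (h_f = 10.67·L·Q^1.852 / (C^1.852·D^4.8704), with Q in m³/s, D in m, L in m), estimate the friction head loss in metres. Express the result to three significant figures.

h_f = 10.67·2310·0.0911^1.852 / (118^1.852·0.241^4.8704) = 43.40 m

h_f ≈ 43.4 m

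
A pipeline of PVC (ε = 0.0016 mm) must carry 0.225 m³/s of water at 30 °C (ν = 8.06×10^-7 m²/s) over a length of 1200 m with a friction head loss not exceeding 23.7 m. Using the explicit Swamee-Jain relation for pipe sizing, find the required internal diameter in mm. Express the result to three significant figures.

Swamee-Jain (Type III): D = 0.66·[ε^1.25·(LQ²/(gh_f))^4.75 + ν·Q^9.4·(L/(gh_f))^5.2]^0.04
LQ²/(gh_f) = 0.2613; L/(gh_f) = 5.161
Term 1 = ε^1.25·(…)^4.75 = 9.69×10^-11; Term 2 = ν·Q^9.4·(…)^5.2 = 3.34×10^-9
D = 0.66·(9.69×10^-11 + 3.34×10^-9)^0.04 = 0.3027 m = 303 mm
Check: V = 3.13 m/s, Re = 1.17×10^6, f = 0.01145, h_f = 22.6 m ≈ 23.7 m ✓

D ≈ 303 mm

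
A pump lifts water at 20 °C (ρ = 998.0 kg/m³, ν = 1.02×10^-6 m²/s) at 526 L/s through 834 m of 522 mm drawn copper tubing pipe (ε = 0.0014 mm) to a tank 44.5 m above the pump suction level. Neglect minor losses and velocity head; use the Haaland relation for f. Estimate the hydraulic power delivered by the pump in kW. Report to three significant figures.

P_hyd ≈ 258 kW

V = 4Q/(πD²) = 2.458 m/s; Re = 1.26×10^6; ε/D = 2.68×10^-6; f = 0.01120
h_f = f(L/D)V²/2g = 5.511 m
Total head H = z + h_f = 44.5 + 5.511 = 50.01 m
P_hyd = ρgQH = 998.0·9.81·0.526·50.01 = 257.5 kW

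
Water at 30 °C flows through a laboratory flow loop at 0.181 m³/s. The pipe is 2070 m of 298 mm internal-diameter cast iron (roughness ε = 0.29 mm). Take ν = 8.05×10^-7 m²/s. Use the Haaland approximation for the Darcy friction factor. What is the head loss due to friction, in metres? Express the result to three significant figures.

V = 4Q/(πD²) = 4·0.181/(π·0.298²) = 2.595 m/s
Re = VD/ν = 2.595·0.298/8.05×10^-7 = 9.61×10^5 → turbulent
ε/D = 0.29/298 = 9.73×10^-4
Haaland: f = 0.01983
h_f = f(L/D)V²/(2g) = 0.01983·(2070/0.298)·2.595²/(2·9.81) = 47.28 m

h_f ≈ 47.3 m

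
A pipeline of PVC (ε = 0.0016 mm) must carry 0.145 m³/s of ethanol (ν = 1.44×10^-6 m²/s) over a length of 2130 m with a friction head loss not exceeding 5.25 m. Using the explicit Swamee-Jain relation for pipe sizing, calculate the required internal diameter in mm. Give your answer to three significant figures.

D ≈ 404 mm

Swamee-Jain (Type III): D = 0.66·[ε^1.25·(LQ²/(gh_f))^4.75 + ν·Q^9.4·(L/(gh_f))^5.2]^0.04
LQ²/(gh_f) = 0.8695; L/(gh_f) = 41.36
Term 1 = ε^1.25·(…)^4.75 = 2.93×10^-8; Term 2 = ν·Q^9.4·(…)^5.2 = 4.80×10^-6
D = 0.66·(2.93×10^-8 + 4.80×10^-6)^0.04 = 0.4045 m = 404 mm
Check: V = 1.13 m/s, Re = 3.17×10^5, f = 0.01428, h_f = 4.88 m ≈ 5.25 m ✓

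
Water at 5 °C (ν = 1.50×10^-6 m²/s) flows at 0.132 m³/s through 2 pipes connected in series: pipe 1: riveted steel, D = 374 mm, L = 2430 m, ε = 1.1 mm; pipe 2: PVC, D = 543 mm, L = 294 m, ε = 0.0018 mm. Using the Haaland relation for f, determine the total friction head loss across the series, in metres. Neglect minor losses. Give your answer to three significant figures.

H ≈ 12.8 m

Pipe 1: V = 1.202 m/s, Re = 3.00×10^5, ε/D = 0.00294, f = 0.02648, h_1 = f(L/D)V²/2g = 12.66 m
Pipe 2: V = 0.5700 m/s, Re = 2.06×10^5, ε/D = 3.31×10^-6, f = 0.01542, h_2 = f(L/D)V²/2g = 0.1383 m
Series → Q common, losses add: H = Σh = 12.80 m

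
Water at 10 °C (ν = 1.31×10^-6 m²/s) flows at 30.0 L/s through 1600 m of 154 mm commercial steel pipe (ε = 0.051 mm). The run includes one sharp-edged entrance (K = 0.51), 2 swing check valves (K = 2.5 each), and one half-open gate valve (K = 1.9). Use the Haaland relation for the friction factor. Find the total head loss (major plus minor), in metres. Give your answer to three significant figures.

V = 4Q/(πD²) = 1.611 m/s; V²/2g = 0.1322 m
Re = 1.89×10^5, ε/D = 3.31×10^-4 → f = 0.01780 (Haaland)
Major: h_f = f(L/D)·V²/2g = 0.01780·10390·0.1322 = 24.45 m
Minor: ΣK = 7.41; h_m = ΣK·V²/2g = 0.9797 m
Total H_L = 24.45 + 0.9797 = 25.43 m

H_L ≈ 25.4 m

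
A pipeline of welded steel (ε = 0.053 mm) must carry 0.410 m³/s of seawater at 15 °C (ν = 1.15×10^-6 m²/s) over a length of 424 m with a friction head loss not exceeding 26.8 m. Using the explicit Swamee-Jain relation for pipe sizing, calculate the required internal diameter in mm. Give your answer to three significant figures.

Swamee-Jain (Type III): D = 0.66·[ε^1.25·(LQ²/(gh_f))^4.75 + ν·Q^9.4·(L/(gh_f))^5.2]^0.04
LQ²/(gh_f) = 0.2711; L/(gh_f) = 1.613
Term 1 = ε^1.25·(…)^4.75 = 9.18×10^-9; Term 2 = ν·Q^9.4·(…)^5.2 = 3.16×10^-9
D = 0.66·(9.18×10^-9 + 3.16×10^-9)^0.04 = 0.3186 m = 319 mm
Check: V = 5.14 m/s, Re = 1.42×10^6, f = 0.01410, h_f = 25.3 m ≈ 26.8 m ✓

D ≈ 319 mm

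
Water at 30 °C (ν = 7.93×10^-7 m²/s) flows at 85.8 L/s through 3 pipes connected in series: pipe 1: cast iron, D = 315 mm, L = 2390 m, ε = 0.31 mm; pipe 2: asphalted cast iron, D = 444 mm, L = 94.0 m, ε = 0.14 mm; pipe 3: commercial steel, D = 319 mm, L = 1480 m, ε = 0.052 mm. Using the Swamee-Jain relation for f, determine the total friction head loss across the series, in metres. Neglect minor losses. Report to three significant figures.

Pipe 1: V = 1.101 m/s, Re = 4.37×10^5, ε/D = 9.84×10^-4, f = 0.02037, h_1 = f(L/D)V²/2g = 9.550 m
Pipe 2: V = 0.5542 m/s, Re = 3.10×10^5, ε/D = 3.15×10^-4, f = 0.01712, h_2 = f(L/D)V²/2g = 0.05672 m
Pipe 3: V = 1.074 m/s, Re = 4.32×10^5, ε/D = 1.63×10^-4, f = 0.01537, h_3 = f(L/D)V²/2g = 4.189 m
Series → Q common, losses add: H = Σh = 13.80 m

H ≈ 13.8 m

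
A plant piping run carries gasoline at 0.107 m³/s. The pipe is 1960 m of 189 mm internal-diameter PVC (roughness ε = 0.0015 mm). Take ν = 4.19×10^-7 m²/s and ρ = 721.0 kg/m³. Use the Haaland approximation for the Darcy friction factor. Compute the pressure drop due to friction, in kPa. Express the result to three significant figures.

V = 4Q/(πD²) = 4·0.107/(π·0.189²) = 3.814 m/s
Re = VD/ν = 3.814·0.189/4.19×10^-7 = 1.72×10^6 → turbulent
ε/D = 0.0015/189 = 7.94×10^-6
Haaland: f = 0.01080
h_f = f(L/D)V²/(2g) = 0.01080·(1960/0.189)·3.814²/(2·9.81) = 83.07 m
Δp = ρg·h_f = 721.0·9.81·83.07 = 587.5 kPa

Δp ≈ 588 kPa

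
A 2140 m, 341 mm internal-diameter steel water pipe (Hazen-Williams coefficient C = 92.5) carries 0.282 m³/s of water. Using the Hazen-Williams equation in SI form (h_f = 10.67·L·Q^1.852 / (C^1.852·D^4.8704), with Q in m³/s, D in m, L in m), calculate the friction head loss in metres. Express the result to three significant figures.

h_f ≈ 94.4 m

h_f = 10.67·2140·0.282^1.852 / (92.5^1.852·0.341^4.8704) = 94.37 m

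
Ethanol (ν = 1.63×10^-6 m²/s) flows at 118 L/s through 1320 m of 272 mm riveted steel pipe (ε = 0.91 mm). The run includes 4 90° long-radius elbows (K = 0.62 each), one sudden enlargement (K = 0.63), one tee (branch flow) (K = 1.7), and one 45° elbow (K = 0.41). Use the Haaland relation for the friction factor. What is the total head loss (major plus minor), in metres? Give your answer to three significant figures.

H_L ≈ 29.0 m

V = 4Q/(πD²) = 2.031 m/s; V²/2g = 0.2102 m
Re = 3.39×10^5, ε/D = 0.00335 → f = 0.02737 (Haaland)
Major: h_f = f(L/D)·V²/2g = 0.02737·4853·0.2102 = 27.92 m
Minor: ΣK = 5.22; h_m = ΣK·V²/2g = 1.097 m
Total H_L = 27.92 + 1.097 = 29.02 m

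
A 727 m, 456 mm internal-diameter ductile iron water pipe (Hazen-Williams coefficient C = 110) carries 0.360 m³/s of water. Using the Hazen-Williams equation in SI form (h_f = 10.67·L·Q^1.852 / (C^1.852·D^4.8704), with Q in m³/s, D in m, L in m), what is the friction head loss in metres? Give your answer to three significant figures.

h_f ≈ 8.88 m

h_f = 10.67·727·0.360^1.852 / (110^1.852·0.456^4.8704) = 8.877 m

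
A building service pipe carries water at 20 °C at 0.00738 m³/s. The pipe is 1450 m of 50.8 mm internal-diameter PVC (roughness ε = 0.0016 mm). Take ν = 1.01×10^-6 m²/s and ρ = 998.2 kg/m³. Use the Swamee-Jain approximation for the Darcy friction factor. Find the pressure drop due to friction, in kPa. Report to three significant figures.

V = 4Q/(πD²) = 4·0.00738/(π·0.0508²) = 3.641 m/s
Re = VD/ν = 3.641·0.0508/1.01×10^-6 = 1.83×10^5 → turbulent
ε/D = 0.0016/50.8 = 3.15×10^-5
Swamee-Jain: f = 0.01607
h_f = f(L/D)V²/(2g) = 0.01607·(1450/0.0508)·3.641²/(2·9.81) = 310.0 m
Δp = ρg·h_f = 998.2·9.81·310.0 = 3036 kPa

Δp ≈ 3040 kPa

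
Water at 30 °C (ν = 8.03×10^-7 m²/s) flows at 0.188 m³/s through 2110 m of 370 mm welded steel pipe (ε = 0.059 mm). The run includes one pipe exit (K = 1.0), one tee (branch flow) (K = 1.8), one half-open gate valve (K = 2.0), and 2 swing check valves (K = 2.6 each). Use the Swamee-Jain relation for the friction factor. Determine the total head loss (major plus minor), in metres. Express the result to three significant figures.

H_L ≈ 14.5 m

V = 4Q/(πD²) = 1.748 m/s; V²/2g = 0.1558 m
Re = 8.06×10^5, ε/D = 1.59×10^-4 → f = 0.01452 (Swamee-Jain)
Major: h_f = f(L/D)·V²/2g = 0.01452·5703·0.1558 = 12.90 m
Minor: ΣK = 10.0; h_m = ΣK·V²/2g = 1.558 m
Total H_L = 12.90 + 1.558 = 14.46 m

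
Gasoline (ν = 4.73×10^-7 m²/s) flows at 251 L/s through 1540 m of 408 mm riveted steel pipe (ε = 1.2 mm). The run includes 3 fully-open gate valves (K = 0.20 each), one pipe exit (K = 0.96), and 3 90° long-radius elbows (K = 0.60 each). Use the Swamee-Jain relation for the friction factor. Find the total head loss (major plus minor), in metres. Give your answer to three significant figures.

V = 4Q/(πD²) = 1.920 m/s; V²/2g = 0.1879 m
Re = 1.66×10^6, ε/D = 0.00294 → f = 0.02615 (Swamee-Jain)
Major: h_f = f(L/D)·V²/2g = 0.02615·3775·0.1879 = 18.54 m
Minor: ΣK = 3.36; h_m = ΣK·V²/2g = 0.6312 m
Total H_L = 18.54 + 0.6312 = 19.18 m

H_L ≈ 19.2 m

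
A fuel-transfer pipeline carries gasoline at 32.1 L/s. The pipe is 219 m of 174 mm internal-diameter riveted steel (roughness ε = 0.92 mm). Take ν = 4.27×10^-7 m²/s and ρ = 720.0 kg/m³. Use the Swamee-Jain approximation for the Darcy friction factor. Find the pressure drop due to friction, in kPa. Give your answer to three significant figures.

Δp ≈ 25.7 kPa

V = 4Q/(πD²) = 4·0.0321/(π·0.174²) = 1.350 m/s
Re = VD/ν = 1.350·0.174/4.27×10^-7 = 5.50×10^5 → turbulent
ε/D = 0.92/174 = 0.00529
Swamee-Jain: f = 0.03114
h_f = f(L/D)V²/(2g) = 0.03114·(219/0.174)·1.350²/(2·9.81) = 3.641 m
Δp = ρg·h_f = 720.0·9.81·3.641 = 25.72 kPa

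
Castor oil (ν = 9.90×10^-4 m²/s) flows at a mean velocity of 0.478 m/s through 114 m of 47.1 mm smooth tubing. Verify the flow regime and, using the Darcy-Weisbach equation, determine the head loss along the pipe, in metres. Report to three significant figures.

Re = VD/ν = 0.478·0.04710/9.90×10^-4 = 22.7 → laminar (Re < 2300)
f = 64/Re = 2.814
h_f = f(L/D)V²/(2g) = 2.814·(114/0.04710)·0.478²/(2·9.81) = 79.32 m

h_f ≈ 79.3 m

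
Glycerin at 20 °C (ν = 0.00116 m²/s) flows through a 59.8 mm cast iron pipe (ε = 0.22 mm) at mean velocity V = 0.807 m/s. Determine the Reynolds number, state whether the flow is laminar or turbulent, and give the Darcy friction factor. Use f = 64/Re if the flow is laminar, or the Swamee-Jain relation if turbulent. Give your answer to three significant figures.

Re ≈ 41.6; laminar; f = 64/Re ≈ 1.54

Re = VD/ν = 0.8070·0.0598/0.00116 = 41.6
Re < 2300 → laminar → f = 64/Re = 1.538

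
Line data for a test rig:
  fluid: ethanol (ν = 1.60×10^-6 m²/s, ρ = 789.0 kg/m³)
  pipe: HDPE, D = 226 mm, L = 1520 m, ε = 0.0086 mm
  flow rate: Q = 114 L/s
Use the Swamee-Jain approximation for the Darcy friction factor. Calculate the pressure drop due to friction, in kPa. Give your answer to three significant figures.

V = 4Q/(πD²) = 4·0.114/(π·0.226²) = 2.842 m/s
Re = VD/ν = 2.842·0.226/1.60×10^-6 = 4.01×10^5 → turbulent
ε/D = 0.0086/226 = 3.81×10^-5
Swamee-Jain: f = 0.01413
h_f = f(L/D)V²/(2g) = 0.01413·(1520/0.226)·2.842²/(2·9.81) = 39.13 m
Δp = ρg·h_f = 789.0·9.81·39.13 = 302.8 kPa

Δp ≈ 303 kPa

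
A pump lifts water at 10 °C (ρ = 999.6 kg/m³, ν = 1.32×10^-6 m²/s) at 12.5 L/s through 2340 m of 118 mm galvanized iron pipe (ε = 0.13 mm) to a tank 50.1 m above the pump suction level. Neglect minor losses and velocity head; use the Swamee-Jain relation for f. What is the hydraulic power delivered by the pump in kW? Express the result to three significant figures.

V = 4Q/(πD²) = 1.143 m/s; Re = 1.02×10^5; ε/D = 0.00110; f = 0.02265
h_f = f(L/D)V²/2g = 29.90 m
Total head H = z + h_f = 50.1 + 29.90 = 80.00 m
P_hyd = ρgQH = 999.6·9.81·0.0125·80.00 = 9.807 kW

P_hyd ≈ 9.81 kW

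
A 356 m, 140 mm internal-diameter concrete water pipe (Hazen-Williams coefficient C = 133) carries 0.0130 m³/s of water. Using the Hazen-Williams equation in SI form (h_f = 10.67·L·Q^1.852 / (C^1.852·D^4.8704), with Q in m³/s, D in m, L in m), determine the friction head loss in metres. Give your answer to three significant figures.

h_f = 10.67·356·0.0130^1.852 / (133^1.852·0.140^4.8704) = 2.051 m

h_f ≈ 2.05 m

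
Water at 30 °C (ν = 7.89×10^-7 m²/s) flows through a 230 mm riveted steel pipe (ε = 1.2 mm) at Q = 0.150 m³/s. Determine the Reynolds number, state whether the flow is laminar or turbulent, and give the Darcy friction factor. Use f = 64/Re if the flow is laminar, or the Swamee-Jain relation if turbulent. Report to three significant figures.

V = 4Q/(πD²) = 3.610 m/s
Re = VD/ν = 3.610·0.230/7.89×10^-7 = 1.05×10^6
Re > 4000 → turbulent; ε/D = 0.00522
Swamee-Jain: f = 0.03091

Re ≈ 1.05×10^6; turbulent; f ≈ 0.0309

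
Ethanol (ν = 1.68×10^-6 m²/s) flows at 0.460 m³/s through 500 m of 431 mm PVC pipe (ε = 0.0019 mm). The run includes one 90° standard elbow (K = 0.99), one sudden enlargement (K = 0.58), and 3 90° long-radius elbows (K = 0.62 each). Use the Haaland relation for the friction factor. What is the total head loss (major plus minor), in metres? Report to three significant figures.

V = 4Q/(πD²) = 3.153 m/s; V²/2g = 0.5067 m
Re = 8.09×10^5, ε/D = 4.41×10^-6 → f = 0.01208 (Haaland)
Major: h_f = f(L/D)·V²/2g = 0.01208·1160·0.5067 = 7.098 m
Minor: ΣK = 3.43; h_m = ΣK·V²/2g = 1.738 m
Total H_L = 7.098 + 1.738 = 8.835 m

H_L ≈ 8.84 m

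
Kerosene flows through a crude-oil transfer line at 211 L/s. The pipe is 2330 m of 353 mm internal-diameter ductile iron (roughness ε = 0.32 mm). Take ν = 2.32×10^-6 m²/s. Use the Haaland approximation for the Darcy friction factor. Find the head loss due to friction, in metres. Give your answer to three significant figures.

V = 4Q/(πD²) = 4·0.211/(π·0.353²) = 2.156 m/s
Re = VD/ν = 2.156·0.353/2.32×10^-6 = 3.28×10^5 → turbulent
ε/D = 0.32/353 = 9.07×10^-4
Haaland: f = 0.02005
h_f = f(L/D)V²/(2g) = 0.02005·(2330/0.353)·2.156²/(2·9.81) = 31.35 m

h_f ≈ 31.3 m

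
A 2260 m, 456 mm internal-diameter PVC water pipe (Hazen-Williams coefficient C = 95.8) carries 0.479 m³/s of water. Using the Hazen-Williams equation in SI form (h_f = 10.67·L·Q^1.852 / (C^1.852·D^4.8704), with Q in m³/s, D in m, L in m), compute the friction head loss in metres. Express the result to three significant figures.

h_f ≈ 60.5 m

h_f = 10.67·2260·0.479^1.852 / (95.8^1.852·0.456^4.8704) = 60.50 m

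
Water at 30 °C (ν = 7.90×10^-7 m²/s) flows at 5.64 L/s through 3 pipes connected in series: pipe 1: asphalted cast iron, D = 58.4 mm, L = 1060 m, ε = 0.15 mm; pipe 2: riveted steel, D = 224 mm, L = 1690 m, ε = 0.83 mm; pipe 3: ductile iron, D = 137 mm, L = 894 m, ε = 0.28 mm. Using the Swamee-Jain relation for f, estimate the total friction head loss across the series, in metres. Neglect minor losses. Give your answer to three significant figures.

Pipe 1: V = 2.106 m/s, Re = 1.56×10^5, ε/D = 0.00257, f = 0.02621, h_1 = f(L/D)V²/2g = 107.5 m
Pipe 2: V = 0.1431 m/s, Re = 4.06×10^4, ε/D = 0.00371, f = 0.03076, h_2 = f(L/D)V²/2g = 0.2423 m
Pipe 3: V = 0.3826 m/s, Re = 6.64×10^4, ε/D = 0.00204, f = 0.02620, h_3 = f(L/D)V²/2g = 1.276 m
Series → Q common, losses add: H = Σh = 109.0 m

H ≈ 109 m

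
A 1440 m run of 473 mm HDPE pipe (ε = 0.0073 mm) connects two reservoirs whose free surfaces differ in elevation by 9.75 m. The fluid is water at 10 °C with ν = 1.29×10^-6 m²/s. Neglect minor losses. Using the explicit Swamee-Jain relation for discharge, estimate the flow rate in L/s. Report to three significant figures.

Swamee-Jain (Type II): Q = -0.965·√(gD⁵h_f/L)·ln[ε/(3.7D) + √(3.17ν²L/(gD³h_f))]
√(gD⁵h_f/L) = √(9.81·0.473⁵·9.75/1440) = 0.03966
ε/(3.7D) = 4.17×10^-6; √(3.17ν²L/(gD³h_f)) = 2.74×10^-5
Q = -0.965·0.03966·ln(3.157×10^-5) = 0.3966 m³/s
Check: V = 2.26 m/s, Re = 8.28×10^5, f = 0.01232, h_f = 9.74 m ≈ 9.75 m ✓

Q ≈ 397 L/s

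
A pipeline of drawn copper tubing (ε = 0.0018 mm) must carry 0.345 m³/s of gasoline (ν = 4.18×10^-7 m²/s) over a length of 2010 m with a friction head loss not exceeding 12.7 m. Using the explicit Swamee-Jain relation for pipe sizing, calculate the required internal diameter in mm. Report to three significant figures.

D ≈ 439 mm

Swamee-Jain (Type III): D = 0.66·[ε^1.25·(LQ²/(gh_f))^4.75 + ν·Q^9.4·(L/(gh_f))^5.2]^0.04
LQ²/(gh_f) = 1.920; L/(gh_f) = 16.13
Term 1 = ε^1.25·(…)^4.75 = 1.46×10^-6; Term 2 = ν·Q^9.4·(…)^5.2 = 3.60×10^-5
D = 0.66·(1.46×10^-6 + 3.60×10^-5)^0.04 = 0.4390 m = 439 mm
Check: V = 2.28 m/s, Re = 2.39×10^6, f = 0.01025, h_f = 12.4 m ≈ 12.7 m ✓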